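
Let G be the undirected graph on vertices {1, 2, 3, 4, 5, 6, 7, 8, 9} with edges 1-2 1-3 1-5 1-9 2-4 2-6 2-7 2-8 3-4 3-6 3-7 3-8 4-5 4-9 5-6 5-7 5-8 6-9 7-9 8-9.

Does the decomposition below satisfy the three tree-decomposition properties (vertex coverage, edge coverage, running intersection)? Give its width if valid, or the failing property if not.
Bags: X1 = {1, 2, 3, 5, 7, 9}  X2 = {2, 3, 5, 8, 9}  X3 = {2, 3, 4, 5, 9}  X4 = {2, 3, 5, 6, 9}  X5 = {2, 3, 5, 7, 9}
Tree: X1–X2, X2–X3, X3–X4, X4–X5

A tree decomposition must satisfy three properties: every vertex lies in some bag; for every edge, both endpoints lie together in some bag; and for every vertex, the bags containing it form a connected subtree. Here bags containing vertex 7 are not connected in the tree, so the decomposition is invalid.

No — bags containing vertex 7 are not connected in the tree.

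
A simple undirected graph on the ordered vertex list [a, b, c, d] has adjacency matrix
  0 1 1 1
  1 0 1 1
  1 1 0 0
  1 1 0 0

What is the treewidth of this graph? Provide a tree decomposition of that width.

The largest bag has 3 vertices, giving width 2; this decomposition certifies tw(G) ≤ 2. For the lower bound, the 3 vertices {a, b, d} are pairwise adjacent, and any tree decomposition puts a clique entirely inside one bag — forcing width ≥ 2. The upper and lower bounds meet at 2, so that is the treewidth.

Treewidth 2.
One such decomposition:
Bags: B1 = {a, b, d}  B2 = {a, b, c}
Tree: B1–B2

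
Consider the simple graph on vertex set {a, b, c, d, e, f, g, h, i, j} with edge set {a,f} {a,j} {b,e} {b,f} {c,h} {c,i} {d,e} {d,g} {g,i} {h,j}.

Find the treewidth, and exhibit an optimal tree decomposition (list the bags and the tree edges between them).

Treewidth 2.
One such decomposition:
Bags: B1 = {a, h, j}  B2 = {a, c, h}  B3 = {a, c, i}  B4 = {a, g, i}  B5 = {a, d, g}  B6 = {a, d, e}  B7 = {a, b, e}  B8 = {a, b, f}
Tree: B1–B2, B2–B3, B3–B4, B4–B5, B5–B6, B6–B7, B7–B8

The largest bag has 3 vertices, giving width 2; this decomposition certifies tw(G) ≤ 2. The edges a–j–h–c–i–g–d–e–b–f–a form a cycle, so G is not a tree and its treewidth is at least 2. The upper and lower bounds meet at 2, so that is the treewidth.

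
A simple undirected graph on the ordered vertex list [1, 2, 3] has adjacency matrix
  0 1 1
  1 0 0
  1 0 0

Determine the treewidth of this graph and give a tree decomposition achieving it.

The largest bag has 2 vertices, giving width 1; this decomposition certifies tw(G) ≤ 1. Since G has at least one edge (e.g. 2–1), it is not an edgeless graph, so tw(G) ≥ 1. The upper and lower bounds meet at 1, so that is the treewidth.

Treewidth 1.
One optimal decomposition is:
Bags: B1 = {1, 2}  B2 = {1, 3}
Tree: B1–B2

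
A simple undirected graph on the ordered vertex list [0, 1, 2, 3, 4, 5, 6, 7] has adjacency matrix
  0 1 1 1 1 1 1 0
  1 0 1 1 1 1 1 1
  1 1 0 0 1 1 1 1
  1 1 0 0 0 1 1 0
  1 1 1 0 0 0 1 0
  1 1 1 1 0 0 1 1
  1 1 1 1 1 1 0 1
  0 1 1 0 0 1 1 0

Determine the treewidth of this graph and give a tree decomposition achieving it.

Treewidth 4.
One optimal decomposition is:
Bags: B1 = {0, 1, 2, 5, 6}  B2 = {1, 2, 5, 6, 7}  B3 = {0, 1, 3, 5, 6}  B4 = {0, 1, 2, 4, 6}
Tree: B1–B2, B1–B3, B1–B4

Every bag has size at most 5, so the width is 5 − 1 = 4 and tw(G) ≤ 4. Conversely, {0, 1, 2, 4, 6} is a clique of size 5, and the vertices of any clique must share a bag in every tree decomposition; so some bag has ≥ 5 vertices and tw(G) ≥ 4. Therefore the treewidth is 4.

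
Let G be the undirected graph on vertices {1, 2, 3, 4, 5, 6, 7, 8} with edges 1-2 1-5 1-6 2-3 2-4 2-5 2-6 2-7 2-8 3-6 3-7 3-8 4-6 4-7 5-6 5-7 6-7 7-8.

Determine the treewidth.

3

A width-3 tree decomposition is:
Bags: B1 = {2, 3, 6, 7}  B2 = {2, 5, 6, 7}  B3 = {2, 3, 7, 8}  B4 = {2, 4, 6, 7}  B5 = {1, 2, 5, 6}
Tree: B1–B2, B1–B3, B1–B4, B2–B5
Every bag has size at most 4, so the width is 4 − 1 = 3 and tw(G) ≤ 3. On the other hand G contains the 4-clique {2, 3, 7, 8}. A clique must lie in a single bag of any decomposition, so no decomposition can have width below 3. The upper and lower bounds meet at 3, so that is the treewidth.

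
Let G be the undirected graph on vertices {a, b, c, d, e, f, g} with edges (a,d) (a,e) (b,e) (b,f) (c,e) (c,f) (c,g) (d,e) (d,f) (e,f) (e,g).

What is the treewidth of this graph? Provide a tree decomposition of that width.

Treewidth 2.
One optimal decomposition is:
Bags: B1 = {c, e, f}  B2 = {c, e, g}  B3 = {d, e, f}  B4 = {a, d, e}  B5 = {b, e, f}
Tree: B1–B2, B1–B3, B3–B4, B3–B5

Each bag holds 3 vertices, so the decomposition has width 2, which upper-bounds the treewidth. For the lower bound, the 3 vertices {c, e, g} are pairwise adjacent, and any tree decomposition puts a clique entirely inside one bag — forcing width ≥ 2. Combining the bounds, tw(G) = 2.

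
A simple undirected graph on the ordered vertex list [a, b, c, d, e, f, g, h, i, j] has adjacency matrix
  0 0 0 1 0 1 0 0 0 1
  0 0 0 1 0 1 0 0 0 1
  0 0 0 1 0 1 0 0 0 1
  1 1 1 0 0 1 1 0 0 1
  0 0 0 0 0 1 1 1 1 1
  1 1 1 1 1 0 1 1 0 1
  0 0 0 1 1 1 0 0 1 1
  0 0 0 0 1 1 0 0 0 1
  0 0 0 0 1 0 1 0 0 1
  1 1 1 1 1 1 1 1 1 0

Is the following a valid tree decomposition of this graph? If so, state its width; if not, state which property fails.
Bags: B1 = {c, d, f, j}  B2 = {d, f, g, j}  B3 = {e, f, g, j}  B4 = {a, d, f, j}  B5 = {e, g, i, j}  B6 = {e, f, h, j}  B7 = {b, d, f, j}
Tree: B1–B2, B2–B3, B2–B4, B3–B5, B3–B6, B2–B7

Yes; width 3.

Checking the three conditions: (i) the bags cover all of {a, b, c, d, e, f, g, h, i, j}; (ii) for each edge, some bag contains both endpoints; (iii) the bags containing any fixed vertex form a subtree. All hold, so the decomposition is valid with width 4 − 1 = 3.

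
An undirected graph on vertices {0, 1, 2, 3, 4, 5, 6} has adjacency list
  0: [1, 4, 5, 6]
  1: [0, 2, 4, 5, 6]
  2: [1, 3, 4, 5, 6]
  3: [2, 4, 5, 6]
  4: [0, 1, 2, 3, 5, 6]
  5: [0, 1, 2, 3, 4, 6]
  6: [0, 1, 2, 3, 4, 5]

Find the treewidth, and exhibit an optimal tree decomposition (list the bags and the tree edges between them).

Every bag has size at most 5, so the width is 5 − 1 = 4 and tw(G) ≤ 4. Conversely, {0, 1, 4, 5, 6} is a clique of size 5, and the vertices of any clique must share a bag in every tree decomposition; so some bag has ≥ 5 vertices and tw(G) ≥ 4. The upper and lower bounds meet at 4, so that is the treewidth.

Treewidth 4.
One such decomposition:
Bags: B1 = {1, 2, 4, 5, 6}  B2 = {0, 1, 4, 5, 6}  B3 = {2, 3, 4, 5, 6}
Tree: B1–B2, B1–B3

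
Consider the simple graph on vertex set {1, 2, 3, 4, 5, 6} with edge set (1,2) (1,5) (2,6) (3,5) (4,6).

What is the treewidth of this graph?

1

A width-1 tree decomposition is:
Bags: B1 = {4, 6}  B2 = {2, 6}  B3 = {1, 2}  B4 = {1, 5}  B5 = {3, 5}
Tree: B1–B2, B2–B3, B3–B4, B4–B5
Each bag holds 2 vertices, so the decomposition has width 1, which upper-bounds the treewidth. Since G has at least one edge (e.g. 4–6), it is not an edgeless graph, so tw(G) ≥ 1. Therefore the treewidth is 1.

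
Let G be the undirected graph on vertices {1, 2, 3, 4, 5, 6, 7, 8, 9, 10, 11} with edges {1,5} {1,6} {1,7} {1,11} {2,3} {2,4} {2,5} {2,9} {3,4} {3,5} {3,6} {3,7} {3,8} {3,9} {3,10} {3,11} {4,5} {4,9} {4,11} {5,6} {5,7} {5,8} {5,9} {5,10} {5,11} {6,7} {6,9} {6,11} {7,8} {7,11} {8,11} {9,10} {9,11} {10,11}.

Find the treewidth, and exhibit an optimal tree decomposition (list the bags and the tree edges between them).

Treewidth 4.
Bags: B1 = {3, 5, 6, 9, 11}  B2 = {3, 5, 6, 7, 11}  B3 = {3, 4, 5, 9, 11}  B4 = {3, 5, 7, 8, 11}  B5 = {2, 3, 4, 5, 9}  B6 = {3, 5, 9, 10, 11}  B7 = {1, 5, 6, 7, 11}
Tree: B1–B2, B1–B3, B2–B4, B3–B5, B3–B6, B2–B7

Every bag has size at most 5, so the width is 5 − 1 = 4 and tw(G) ≤ 4. Conversely, {1, 5, 6, 7, 11} is a clique of size 5, and the vertices of any clique must share a bag in every tree decomposition; so some bag has ≥ 5 vertices and tw(G) ≥ 4. Hence tw(G) = 4 exactly.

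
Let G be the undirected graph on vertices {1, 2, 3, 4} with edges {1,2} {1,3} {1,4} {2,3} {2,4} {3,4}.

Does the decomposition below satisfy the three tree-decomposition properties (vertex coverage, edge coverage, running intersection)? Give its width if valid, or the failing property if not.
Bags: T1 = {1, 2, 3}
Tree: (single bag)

A tree decomposition must satisfy three properties: every vertex lies in some bag; for every edge, both endpoints lie together in some bag; and for every vertex, the bags containing it form a connected subtree. Here vertex 4 appears in no bag, so the decomposition is invalid.

No — vertex 4 appears in no bag.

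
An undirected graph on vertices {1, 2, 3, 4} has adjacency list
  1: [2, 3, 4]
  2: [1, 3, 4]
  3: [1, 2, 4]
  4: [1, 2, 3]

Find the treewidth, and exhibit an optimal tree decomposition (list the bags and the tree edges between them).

Treewidth 3.
One such decomposition:
Bags: B1 = {1, 2, 3, 4}
Tree: (single bag)

With just one bag of size 4, the width is 4 − 1 = 3, so tw(G) ≤ 3. For the lower bound, the 4 vertices {1, 2, 3, 4} are pairwise adjacent, and any tree decomposition puts a clique entirely inside one bag — forcing width ≥ 3. Combining the bounds, tw(G) = 3.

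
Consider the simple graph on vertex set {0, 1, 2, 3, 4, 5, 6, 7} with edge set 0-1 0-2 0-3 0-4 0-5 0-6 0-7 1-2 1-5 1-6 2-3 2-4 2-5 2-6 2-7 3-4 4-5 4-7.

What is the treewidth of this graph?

3

A width-3 tree decomposition is:
Bags: B1 = {0, 1, 2, 5}  B2 = {0, 2, 4, 5}  B3 = {0, 2, 4, 7}  B4 = {0, 2, 3, 4}  B5 = {0, 1, 2, 6}
Tree: B1–B2, B2–B3, B3–B4, B1–B5
Each bag holds 4 vertices, so the decomposition has width 3, which upper-bounds the treewidth. For the lower bound, the 4 vertices {0, 1, 2, 5} are pairwise adjacent, and any tree decomposition puts a clique entirely inside one bag — forcing width ≥ 3. Hence tw(G) = 3 exactly.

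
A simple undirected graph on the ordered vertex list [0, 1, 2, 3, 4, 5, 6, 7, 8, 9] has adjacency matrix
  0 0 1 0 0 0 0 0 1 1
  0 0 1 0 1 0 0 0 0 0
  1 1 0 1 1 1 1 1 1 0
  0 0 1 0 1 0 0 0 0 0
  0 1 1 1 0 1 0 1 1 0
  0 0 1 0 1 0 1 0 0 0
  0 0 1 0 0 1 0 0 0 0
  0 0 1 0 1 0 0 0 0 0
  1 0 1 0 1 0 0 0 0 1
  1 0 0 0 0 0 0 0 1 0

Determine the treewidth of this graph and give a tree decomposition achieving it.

Each bag holds 3 vertices, so the decomposition has width 2, which upper-bounds the treewidth. On the other hand G contains the 3-clique {0, 8, 9}. A clique must lie in a single bag of any decomposition, so no decomposition can have width below 2. The upper and lower bounds meet at 2, so that is the treewidth.

Treewidth 2.
Bags: B1 = {2, 4, 5}  B2 = {2, 4, 8}  B3 = {0, 2, 8}  B4 = {2, 4, 7}  B5 = {0, 8, 9}  B6 = {1, 2, 4}  B7 = {2, 5, 6}  B8 = {2, 3, 4}
Tree: B1–B2, B2–B3, B1–B4, B3–B5, B2–B6, B1–B7, B4–B8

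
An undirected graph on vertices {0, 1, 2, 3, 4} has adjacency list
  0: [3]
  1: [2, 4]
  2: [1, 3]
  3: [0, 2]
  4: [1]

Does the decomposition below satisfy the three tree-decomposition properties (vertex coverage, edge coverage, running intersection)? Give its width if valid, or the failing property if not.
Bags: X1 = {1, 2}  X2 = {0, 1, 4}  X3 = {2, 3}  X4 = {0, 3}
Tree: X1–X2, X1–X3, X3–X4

A tree decomposition must satisfy three properties: every vertex lies in some bag; for every edge, both endpoints lie together in some bag; and for every vertex, the bags containing it form a connected subtree. Here bags containing vertex 0 are not connected in the tree, so the decomposition is invalid.

No — bags containing vertex 0 are not connected in the tree.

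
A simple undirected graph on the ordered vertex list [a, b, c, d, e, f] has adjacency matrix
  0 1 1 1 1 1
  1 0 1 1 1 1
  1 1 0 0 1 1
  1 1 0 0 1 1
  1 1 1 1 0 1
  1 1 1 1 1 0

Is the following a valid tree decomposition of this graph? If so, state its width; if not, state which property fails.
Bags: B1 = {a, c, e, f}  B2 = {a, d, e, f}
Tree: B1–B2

No — vertex b appears in no bag.

A tree decomposition must satisfy three properties: every vertex lies in some bag; for every edge, both endpoints lie together in some bag; and for every vertex, the bags containing it form a connected subtree. Here vertex b appears in no bag, so the decomposition is invalid.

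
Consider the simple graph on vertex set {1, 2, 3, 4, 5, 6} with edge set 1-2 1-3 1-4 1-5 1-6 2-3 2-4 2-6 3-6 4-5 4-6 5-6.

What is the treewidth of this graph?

A width-3 tree decomposition is:
Bags: B1 = {1, 4, 5, 6}  B2 = {1, 2, 4, 6}  B3 = {1, 2, 3, 6}
Tree: B1–B2, B2–B3
The largest bag has 4 vertices, giving width 3; this decomposition certifies tw(G) ≤ 3. Conversely, {1, 2, 3, 6} is a clique of size 4, and the vertices of any clique must share a bag in every tree decomposition; so some bag has ≥ 4 vertices and tw(G) ≥ 3. Hence tw(G) = 3 exactly.

3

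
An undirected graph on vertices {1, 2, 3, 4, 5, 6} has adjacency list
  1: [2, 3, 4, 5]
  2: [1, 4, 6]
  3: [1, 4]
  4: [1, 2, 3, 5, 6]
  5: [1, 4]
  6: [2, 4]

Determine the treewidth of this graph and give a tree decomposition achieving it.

Treewidth 2.
Bags: B1 = {1, 4, 5}  B2 = {1, 3, 4}  B3 = {1, 2, 4}  B4 = {2, 4, 6}
Tree: B1–B2, B2–B3, B3–B4

The largest bag has 3 vertices, giving width 2; this decomposition certifies tw(G) ≤ 2. Conversely, {1, 2, 4} is a clique of size 3, and the vertices of any clique must share a bag in every tree decomposition; so some bag has ≥ 3 vertices and tw(G) ≥ 2. Combining the bounds, tw(G) = 2.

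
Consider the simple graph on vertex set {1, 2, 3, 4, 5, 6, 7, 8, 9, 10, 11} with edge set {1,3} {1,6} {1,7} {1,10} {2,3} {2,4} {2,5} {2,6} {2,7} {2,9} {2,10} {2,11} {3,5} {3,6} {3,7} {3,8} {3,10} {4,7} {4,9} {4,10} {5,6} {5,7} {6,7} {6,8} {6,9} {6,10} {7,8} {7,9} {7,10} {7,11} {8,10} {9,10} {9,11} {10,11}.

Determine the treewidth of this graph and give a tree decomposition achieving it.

The largest bag has 5 vertices, giving width 4; this decomposition certifies tw(G) ≤ 4. On the other hand G contains the 5-clique {3, 6, 7, 8, 10}. A clique must lie in a single bag of any decomposition, so no decomposition can have width below 4. Combining the bounds, tw(G) = 4.

Treewidth 4.
One optimal decomposition is:
Bags: B1 = {2, 3, 6, 7, 10}  B2 = {1, 3, 6, 7, 10}  B3 = {2, 6, 7, 9, 10}  B4 = {2, 7, 9, 10, 11}  B5 = {3, 6, 7, 8, 10}  B6 = {2, 3, 5, 6, 7}  B7 = {2, 4, 7, 9, 10}
Tree: B1–B2, B1–B3, B3–B4, B2–B5, B1–B6, B4–B7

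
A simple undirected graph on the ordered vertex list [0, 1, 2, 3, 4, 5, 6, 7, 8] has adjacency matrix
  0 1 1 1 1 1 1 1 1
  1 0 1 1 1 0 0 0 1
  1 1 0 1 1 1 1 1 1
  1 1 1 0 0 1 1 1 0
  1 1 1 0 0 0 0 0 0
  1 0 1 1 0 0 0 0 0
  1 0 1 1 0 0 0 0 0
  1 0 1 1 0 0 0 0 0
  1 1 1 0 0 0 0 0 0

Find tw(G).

3

A width-3 tree decomposition is:
Bags: B1 = {0, 1, 2, 3}  B2 = {0, 2, 3, 7}  B3 = {0, 1, 2, 8}  B4 = {0, 1, 2, 4}  B5 = {0, 2, 3, 6}  B6 = {0, 2, 3, 5}
Tree: B1–B2, B1–B3, B3–B4, B1–B5, B2–B6
Each bag holds 4 vertices, so the decomposition has width 3, which upper-bounds the treewidth. On the other hand G contains the 4-clique {0, 1, 2, 8}. A clique must lie in a single bag of any decomposition, so no decomposition can have width below 3. Therefore the treewidth is 3.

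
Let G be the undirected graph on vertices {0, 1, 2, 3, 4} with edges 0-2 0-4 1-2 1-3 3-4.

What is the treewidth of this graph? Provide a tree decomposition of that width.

Each bag holds 3 vertices, so the decomposition has width 2, which upper-bounds the treewidth. The edges 1–3–4–0–2–1 form a cycle, so G is not a tree and its treewidth is at least 2. Combining the bounds, tw(G) = 2.

Treewidth 2.
Bags: B1 = {1, 3, 4}  B2 = {0, 1, 4}  B3 = {0, 1, 2}
Tree: B1–B2, B2–B3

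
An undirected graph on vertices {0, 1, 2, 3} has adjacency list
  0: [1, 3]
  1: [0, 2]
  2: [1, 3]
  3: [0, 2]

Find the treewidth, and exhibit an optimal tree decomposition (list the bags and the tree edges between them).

The largest bag has 3 vertices, giving width 2; this decomposition certifies tw(G) ≤ 2. Since 3–0–1–2–3 is a cycle in G, G is not acyclic. Forests are exactly the graphs of treewidth ≤ 1, so tw(G) ≥ 2. Hence tw(G) = 2 exactly.

Treewidth 2.
One optimal decomposition is:
Bags: B1 = {0, 1, 3}  B2 = {1, 2, 3}
Tree: B1–B2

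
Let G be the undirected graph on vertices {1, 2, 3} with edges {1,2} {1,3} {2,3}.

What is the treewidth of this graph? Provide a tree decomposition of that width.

Treewidth 2.
One such decomposition:
Bags: B1 = {1, 2, 3}
Tree: (single bag)

A single bag containing all 3 vertices is trivially a valid decomposition of width 2. Conversely, {1, 2, 3} is a clique of size 3, and the vertices of any clique must share a bag in every tree decomposition; so some bag has ≥ 3 vertices and tw(G) ≥ 2. Therefore the treewidth is 2.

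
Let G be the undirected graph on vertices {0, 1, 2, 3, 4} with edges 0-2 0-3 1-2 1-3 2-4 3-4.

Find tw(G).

2

A width-2 tree decomposition is:
Bags: B1 = {1, 2, 3}  B2 = {0, 2, 3}  B3 = {2, 3, 4}
Tree: B1–B2, B2–B3
Each bag holds 3 vertices, so the decomposition has width 2, which upper-bounds the treewidth. The edges 1–3–0–2–1 form a cycle, so G is not a tree and its treewidth is at least 2. Therefore the treewidth is 2.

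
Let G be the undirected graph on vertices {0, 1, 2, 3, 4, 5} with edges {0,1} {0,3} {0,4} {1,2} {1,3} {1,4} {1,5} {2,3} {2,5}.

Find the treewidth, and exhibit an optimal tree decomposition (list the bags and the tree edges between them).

Each bag holds 3 vertices, so the decomposition has width 2, which upper-bounds the treewidth. Conversely, {0, 1, 3} is a clique of size 3, and the vertices of any clique must share a bag in every tree decomposition; so some bag has ≥ 3 vertices and tw(G) ≥ 2. Therefore the treewidth is 2.

Treewidth 2.
One such decomposition:
Bags: B1 = {0, 1, 3}  B2 = {0, 1, 4}  B3 = {1, 2, 3}  B4 = {1, 2, 5}
Tree: B1–B2, B1–B3, B3–B4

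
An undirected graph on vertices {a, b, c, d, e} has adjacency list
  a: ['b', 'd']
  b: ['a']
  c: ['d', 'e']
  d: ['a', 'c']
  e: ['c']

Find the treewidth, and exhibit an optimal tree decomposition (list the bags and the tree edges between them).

Each bag holds 2 vertices, so the decomposition has width 1, which upper-bounds the treewidth. Since G has at least one edge (e.g. e–c), it is not an edgeless graph, so tw(G) ≥ 1. Combining the bounds, tw(G) = 1.

Treewidth 1.
One optimal decomposition is:
Bags: B1 = {c, e}  B2 = {c, d}  B3 = {a, d}  B4 = {a, b}
Tree: B1–B2, B2–B3, B3–B4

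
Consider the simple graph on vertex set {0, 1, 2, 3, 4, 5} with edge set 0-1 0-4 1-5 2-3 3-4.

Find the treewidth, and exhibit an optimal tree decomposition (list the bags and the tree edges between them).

Treewidth 1.
One such decomposition:
Bags: B1 = {2, 3}  B2 = {3, 4}  B3 = {0, 4}  B4 = {0, 1}  B5 = {1, 5}
Tree: B1–B2, B2–B3, B3–B4, B4–B5

Each bag holds 2 vertices, so the decomposition has width 1, which upper-bounds the treewidth. Any graph with an edge has treewidth ≥ 1, and G has the edge 2–3. The upper and lower bounds meet at 1, so that is the treewidth.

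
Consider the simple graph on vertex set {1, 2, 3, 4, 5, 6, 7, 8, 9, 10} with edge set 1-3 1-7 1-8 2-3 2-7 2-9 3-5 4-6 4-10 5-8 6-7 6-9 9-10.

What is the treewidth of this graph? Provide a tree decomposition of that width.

Every bag has size at most 3, so the width is 3 − 1 = 2 and tw(G) ≤ 2. Since 4–10–9–6–4 is a cycle in G, G is not acyclic. Forests are exactly the graphs of treewidth ≤ 1, so tw(G) ≥ 2. Hence tw(G) = 2 exactly.

Treewidth 2.
One optimal decomposition is:
Bags: B1 = {4, 6, 10}  B2 = {6, 9, 10}  B3 = {6, 7, 9}  B4 = {2, 7, 9}  B5 = {1, 2, 7}  B6 = {1, 2, 3}  B7 = {1, 3, 8}  B8 = {3, 5, 8}
Tree: B1–B2, B2–B3, B3–B4, B4–B5, B5–B6, B6–B7, B7–B8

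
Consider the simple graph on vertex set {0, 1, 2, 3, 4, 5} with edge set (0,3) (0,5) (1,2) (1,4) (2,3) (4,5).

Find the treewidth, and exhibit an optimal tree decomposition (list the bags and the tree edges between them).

Each bag holds 3 vertices, so the decomposition has width 2, which upper-bounds the treewidth. Since 3–2–1–4–5–0–3 is a cycle in G, G is not acyclic. Forests are exactly the graphs of treewidth ≤ 1, so tw(G) ≥ 2. The upper and lower bounds meet at 2, so that is the treewidth.

Treewidth 2.
One such decomposition:
Bags: B1 = {1, 2, 3}  B2 = {1, 3, 4}  B3 = {3, 4, 5}  B4 = {0, 3, 5}
Tree: B1–B2, B2–B3, B3–B4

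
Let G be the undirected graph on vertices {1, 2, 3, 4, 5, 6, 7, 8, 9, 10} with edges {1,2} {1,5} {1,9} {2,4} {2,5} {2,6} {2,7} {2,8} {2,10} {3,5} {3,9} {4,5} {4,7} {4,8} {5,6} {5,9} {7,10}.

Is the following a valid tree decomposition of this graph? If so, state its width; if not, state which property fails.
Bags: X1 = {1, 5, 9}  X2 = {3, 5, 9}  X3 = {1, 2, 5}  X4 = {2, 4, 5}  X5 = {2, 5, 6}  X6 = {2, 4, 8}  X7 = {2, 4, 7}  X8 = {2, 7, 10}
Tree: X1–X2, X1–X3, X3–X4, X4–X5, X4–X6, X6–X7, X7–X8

Yes; width 2.

Checking the three conditions: (i) the bags cover all of {1, 2, 3, 4, 5, 6, 7, 8, 9, 10}; (ii) for each edge, some bag contains both endpoints; (iii) the bags containing any fixed vertex form a subtree. All hold, so the decomposition is valid with width 3 − 1 = 2.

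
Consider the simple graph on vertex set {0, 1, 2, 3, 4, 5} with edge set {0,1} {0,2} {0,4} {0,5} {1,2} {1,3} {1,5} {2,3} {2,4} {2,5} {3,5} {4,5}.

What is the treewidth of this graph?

A width-3 tree decomposition is:
Bags: B1 = {0, 2, 4, 5}  B2 = {0, 1, 2, 5}  B3 = {1, 2, 3, 5}
Tree: B1–B2, B2–B3
Every bag has size at most 4, so the width is 4 − 1 = 3 and tw(G) ≤ 3. For the lower bound, the 4 vertices {0, 1, 2, 5} are pairwise adjacent, and any tree decomposition puts a clique entirely inside one bag — forcing width ≥ 3. Therefore the treewidth is 3.

3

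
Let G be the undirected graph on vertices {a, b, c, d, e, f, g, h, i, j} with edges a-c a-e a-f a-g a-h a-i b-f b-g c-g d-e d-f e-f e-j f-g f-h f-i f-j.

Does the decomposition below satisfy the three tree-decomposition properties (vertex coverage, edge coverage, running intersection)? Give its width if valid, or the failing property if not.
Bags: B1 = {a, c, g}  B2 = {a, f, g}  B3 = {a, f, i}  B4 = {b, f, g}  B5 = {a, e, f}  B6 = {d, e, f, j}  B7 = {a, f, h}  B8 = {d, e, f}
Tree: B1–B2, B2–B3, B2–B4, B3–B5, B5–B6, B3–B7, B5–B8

No — bags containing vertex d are not connected in the tree.

A tree decomposition must satisfy three properties: every vertex lies in some bag; for every edge, both endpoints lie together in some bag; and for every vertex, the bags containing it form a connected subtree. Here bags containing vertex d are not connected in the tree, so the decomposition is invalid.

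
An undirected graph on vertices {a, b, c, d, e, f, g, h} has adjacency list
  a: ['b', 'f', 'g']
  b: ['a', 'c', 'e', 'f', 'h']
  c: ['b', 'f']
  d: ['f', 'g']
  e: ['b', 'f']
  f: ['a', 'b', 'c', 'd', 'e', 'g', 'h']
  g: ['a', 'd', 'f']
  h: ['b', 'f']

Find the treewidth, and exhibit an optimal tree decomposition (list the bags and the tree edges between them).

Treewidth 2.
One such decomposition:
Bags: B1 = {a, b, f}  B2 = {b, e, f}  B3 = {a, f, g}  B4 = {d, f, g}  B5 = {b, c, f}  B6 = {b, f, h}
Tree: B1–B2, B1–B3, B3–B4, B1–B5, B2–B6

Every bag has size at most 3, so the width is 3 − 1 = 2 and tw(G) ≤ 2. For the lower bound, the 3 vertices {d, f, g} are pairwise adjacent, and any tree decomposition puts a clique entirely inside one bag — forcing width ≥ 2. The upper and lower bounds meet at 2, so that is the treewidth.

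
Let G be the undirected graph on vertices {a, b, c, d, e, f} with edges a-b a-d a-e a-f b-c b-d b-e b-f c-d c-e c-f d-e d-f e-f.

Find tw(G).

4

A width-4 tree decomposition is:
Bags: B1 = {a, b, d, e, f}  B2 = {b, c, d, e, f}
Tree: B1–B2
Every bag has size at most 5, so the width is 5 − 1 = 4 and tw(G) ≤ 4. For the lower bound, the 5 vertices {b, c, d, e, f} are pairwise adjacent, and any tree decomposition puts a clique entirely inside one bag — forcing width ≥ 4. Combining the bounds, tw(G) = 4.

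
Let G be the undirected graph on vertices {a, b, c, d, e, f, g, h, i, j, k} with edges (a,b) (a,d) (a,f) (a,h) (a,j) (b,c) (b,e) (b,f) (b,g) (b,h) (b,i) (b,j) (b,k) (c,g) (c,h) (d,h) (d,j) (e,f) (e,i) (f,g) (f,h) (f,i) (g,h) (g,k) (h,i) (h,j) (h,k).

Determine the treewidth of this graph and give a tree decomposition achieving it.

Treewidth 3.
Bags: B1 = {b, f, g, h}  B2 = {a, b, f, h}  B3 = {b, g, h, k}  B4 = {b, f, h, i}  B5 = {a, b, h, j}  B6 = {a, d, h, j}  B7 = {b, e, f, i}  B8 = {b, c, g, h}
Tree: B1–B2, B1–B3, B2–B4, B2–B5, B5–B6, B4–B7, B3–B8

Every bag has size at most 4, so the width is 4 − 1 = 3 and tw(G) ≤ 3. On the other hand G contains the 4-clique {b, e, f, i}. A clique must lie in a single bag of any decomposition, so no decomposition can have width below 3. The upper and lower bounds meet at 3, so that is the treewidth.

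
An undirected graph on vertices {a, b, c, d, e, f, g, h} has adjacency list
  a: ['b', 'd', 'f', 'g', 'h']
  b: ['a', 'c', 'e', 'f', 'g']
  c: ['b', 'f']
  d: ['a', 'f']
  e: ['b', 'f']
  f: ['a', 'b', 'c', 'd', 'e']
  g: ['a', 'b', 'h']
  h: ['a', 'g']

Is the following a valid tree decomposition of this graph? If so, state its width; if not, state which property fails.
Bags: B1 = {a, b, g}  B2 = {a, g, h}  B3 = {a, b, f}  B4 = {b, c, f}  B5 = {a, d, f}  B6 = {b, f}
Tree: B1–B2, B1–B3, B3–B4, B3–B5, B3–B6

No — vertex e appears in no bag.

A tree decomposition must satisfy three properties: every vertex lies in some bag; for every edge, both endpoints lie together in some bag; and for every vertex, the bags containing it form a connected subtree. Here vertex e appears in no bag, so the decomposition is invalid.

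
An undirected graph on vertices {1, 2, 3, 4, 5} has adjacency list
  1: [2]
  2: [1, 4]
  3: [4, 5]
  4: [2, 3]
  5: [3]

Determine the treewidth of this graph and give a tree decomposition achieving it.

Treewidth 1.
Bags: B1 = {1, 2}  B2 = {2, 4}  B3 = {3, 4}  B4 = {3, 5}
Tree: B1–B2, B2–B3, B3–B4

Each bag holds 2 vertices, so the decomposition has width 1, which upper-bounds the treewidth. G has an edge, so its treewidth is at least 1. Combining the bounds, tw(G) = 1.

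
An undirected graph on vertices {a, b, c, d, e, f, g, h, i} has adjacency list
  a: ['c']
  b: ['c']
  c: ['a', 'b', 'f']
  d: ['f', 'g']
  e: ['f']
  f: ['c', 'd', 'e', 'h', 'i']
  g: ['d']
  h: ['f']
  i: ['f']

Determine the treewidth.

A width-1 tree decomposition is:
Bags: B1 = {f, h}  B2 = {d, f}  B3 = {c, f}  B4 = {e, f}  B5 = {b, c}  B6 = {d, g}  B7 = {a, c}  B8 = {f, i}
Tree: B1–B2, B1–B3, B3–B4, B3–B5, B2–B6, B3–B7, B2–B8
The largest bag has 2 vertices, giving width 1; this decomposition certifies tw(G) ≤ 1. Any graph with an edge has treewidth ≥ 1, and G has the edge f–h. The upper and lower bounds meet at 1, so that is the treewidth.

1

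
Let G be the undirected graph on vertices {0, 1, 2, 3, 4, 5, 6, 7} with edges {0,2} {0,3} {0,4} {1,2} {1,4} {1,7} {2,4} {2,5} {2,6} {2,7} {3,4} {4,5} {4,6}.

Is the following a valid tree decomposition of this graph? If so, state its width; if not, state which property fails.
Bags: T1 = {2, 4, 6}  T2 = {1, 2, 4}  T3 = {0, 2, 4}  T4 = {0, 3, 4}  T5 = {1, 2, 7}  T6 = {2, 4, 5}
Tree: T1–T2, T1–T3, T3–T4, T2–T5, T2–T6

Checking the three conditions: (i) the bags cover all of {0, 1, 2, 3, 4, 5, 6, 7}; (ii) for each edge, some bag contains both endpoints; (iii) the bags containing any fixed vertex form a subtree. All hold, so the decomposition is valid with width 3 − 1 = 2.

Yes; width 2.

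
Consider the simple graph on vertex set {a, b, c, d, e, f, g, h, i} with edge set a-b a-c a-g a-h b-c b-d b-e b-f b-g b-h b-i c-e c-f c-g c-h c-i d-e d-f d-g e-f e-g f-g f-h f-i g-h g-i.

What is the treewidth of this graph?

A width-4 tree decomposition is:
Bags: B1 = {b, c, e, f, g}  B2 = {b, c, f, g, h}  B3 = {a, b, c, g, h}  B4 = {b, c, f, g, i}  B5 = {b, d, e, f, g}
Tree: B1–B2, B2–B3, B2–B4, B1–B5
Every bag has size at most 5, so the width is 5 − 1 = 4 and tw(G) ≤ 4. On the other hand G contains the 5-clique {a, b, c, g, h}. A clique must lie in a single bag of any decomposition, so no decomposition can have width below 4. Combining the bounds, tw(G) = 4.

4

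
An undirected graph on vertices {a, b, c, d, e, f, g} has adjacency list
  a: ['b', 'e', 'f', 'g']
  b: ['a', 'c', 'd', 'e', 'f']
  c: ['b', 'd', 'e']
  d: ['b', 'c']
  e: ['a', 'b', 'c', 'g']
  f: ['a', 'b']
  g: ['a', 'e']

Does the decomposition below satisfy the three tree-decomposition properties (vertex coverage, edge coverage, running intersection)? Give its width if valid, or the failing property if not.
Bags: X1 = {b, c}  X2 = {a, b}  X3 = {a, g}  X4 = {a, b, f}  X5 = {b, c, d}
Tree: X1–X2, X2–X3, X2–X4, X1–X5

No — vertex e appears in no bag.

A tree decomposition must satisfy three properties: every vertex lies in some bag; for every edge, both endpoints lie together in some bag; and for every vertex, the bags containing it form a connected subtree. Here vertex e appears in no bag, so the decomposition is invalid.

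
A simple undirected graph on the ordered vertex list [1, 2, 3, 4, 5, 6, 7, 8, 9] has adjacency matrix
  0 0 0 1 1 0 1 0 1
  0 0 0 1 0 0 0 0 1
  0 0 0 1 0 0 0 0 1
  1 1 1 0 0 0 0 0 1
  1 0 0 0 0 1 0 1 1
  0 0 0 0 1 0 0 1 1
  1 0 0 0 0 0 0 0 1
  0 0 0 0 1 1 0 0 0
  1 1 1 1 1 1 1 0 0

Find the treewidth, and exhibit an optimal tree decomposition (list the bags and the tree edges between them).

The largest bag has 3 vertices, giving width 2; this decomposition certifies tw(G) ≤ 2. On the other hand G contains the 3-clique {5, 6, 8}. A clique must lie in a single bag of any decomposition, so no decomposition can have width below 2. Therefore the treewidth is 2.

Treewidth 2.
One such decomposition:
Bags: B1 = {3, 4, 9}  B2 = {1, 4, 9}  B3 = {1, 5, 9}  B4 = {5, 6, 9}  B5 = {1, 7, 9}  B6 = {2, 4, 9}  B7 = {5, 6, 8}
Tree: B1–B2, B2–B3, B3–B4, B3–B5, B1–B6, B4–B7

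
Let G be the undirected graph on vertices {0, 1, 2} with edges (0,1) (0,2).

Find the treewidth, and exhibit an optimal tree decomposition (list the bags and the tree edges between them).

Each bag holds 2 vertices, so the decomposition has width 1, which upper-bounds the treewidth. Since G has at least one edge (e.g. 0–2), it is not an edgeless graph, so tw(G) ≥ 1. Hence tw(G) = 1 exactly.

Treewidth 1.
One optimal decomposition is:
Bags: B1 = {0, 2}  B2 = {0, 1}
Tree: B1–B2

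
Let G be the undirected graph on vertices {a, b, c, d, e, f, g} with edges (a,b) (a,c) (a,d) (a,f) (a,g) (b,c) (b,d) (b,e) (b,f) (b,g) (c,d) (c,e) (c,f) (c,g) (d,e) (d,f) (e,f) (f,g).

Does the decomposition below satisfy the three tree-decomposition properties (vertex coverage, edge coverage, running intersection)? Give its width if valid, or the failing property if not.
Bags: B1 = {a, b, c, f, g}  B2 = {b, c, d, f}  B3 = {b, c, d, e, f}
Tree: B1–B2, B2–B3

A tree decomposition must satisfy three properties: every vertex lies in some bag; for every edge, both endpoints lie together in some bag; and for every vertex, the bags containing it form a connected subtree. Here edge (a,d) lies in no bag, so the decomposition is invalid.

No — edge (a,d) lies in no bag.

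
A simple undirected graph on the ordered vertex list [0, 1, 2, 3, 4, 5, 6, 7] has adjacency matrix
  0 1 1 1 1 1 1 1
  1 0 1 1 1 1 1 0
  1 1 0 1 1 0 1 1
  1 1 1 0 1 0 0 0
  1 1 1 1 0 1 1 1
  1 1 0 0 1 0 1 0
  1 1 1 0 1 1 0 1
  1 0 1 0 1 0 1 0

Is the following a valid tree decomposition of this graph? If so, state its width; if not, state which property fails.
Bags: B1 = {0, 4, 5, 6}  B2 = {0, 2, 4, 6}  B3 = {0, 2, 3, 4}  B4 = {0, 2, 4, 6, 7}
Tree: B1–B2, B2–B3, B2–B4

A tree decomposition must satisfy three properties: every vertex lies in some bag; for every edge, both endpoints lie together in some bag; and for every vertex, the bags containing it form a connected subtree. Here vertex 1 appears in no bag, so the decomposition is invalid.

No — vertex 1 appears in no bag.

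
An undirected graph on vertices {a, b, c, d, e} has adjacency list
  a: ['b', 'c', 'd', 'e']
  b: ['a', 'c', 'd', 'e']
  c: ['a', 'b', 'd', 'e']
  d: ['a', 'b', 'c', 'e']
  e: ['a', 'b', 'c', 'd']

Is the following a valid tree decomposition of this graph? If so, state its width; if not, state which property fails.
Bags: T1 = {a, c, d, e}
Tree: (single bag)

A tree decomposition must satisfy three properties: every vertex lies in some bag; for every edge, both endpoints lie together in some bag; and for every vertex, the bags containing it form a connected subtree. Here vertex b appears in no bag, so the decomposition is invalid.

No — vertex b appears in no bag.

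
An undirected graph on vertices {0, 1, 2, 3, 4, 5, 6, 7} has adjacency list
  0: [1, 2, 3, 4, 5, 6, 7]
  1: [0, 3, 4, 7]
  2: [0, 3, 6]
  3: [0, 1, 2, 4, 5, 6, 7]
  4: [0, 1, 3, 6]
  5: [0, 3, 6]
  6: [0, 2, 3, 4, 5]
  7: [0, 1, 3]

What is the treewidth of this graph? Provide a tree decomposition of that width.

Treewidth 3.
One such decomposition:
Bags: B1 = {0, 2, 3, 6}  B2 = {0, 3, 4, 6}  B3 = {0, 3, 5, 6}  B4 = {0, 1, 3, 4}  B5 = {0, 1, 3, 7}
Tree: B1–B2, B1–B3, B2–B4, B4–B5

The largest bag has 4 vertices, giving width 3; this decomposition certifies tw(G) ≤ 3. Conversely, {0, 1, 3, 4} is a clique of size 4, and the vertices of any clique must share a bag in every tree decomposition; so some bag has ≥ 4 vertices and tw(G) ≥ 3. Combining the bounds, tw(G) = 3.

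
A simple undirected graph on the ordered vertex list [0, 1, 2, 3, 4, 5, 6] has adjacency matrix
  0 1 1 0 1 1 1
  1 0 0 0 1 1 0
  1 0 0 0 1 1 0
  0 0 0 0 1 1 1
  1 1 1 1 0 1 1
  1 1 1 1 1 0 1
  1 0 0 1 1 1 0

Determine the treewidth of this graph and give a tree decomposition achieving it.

Treewidth 3.
One such decomposition:
Bags: B1 = {0, 4, 5, 6}  B2 = {0, 2, 4, 5}  B3 = {3, 4, 5, 6}  B4 = {0, 1, 4, 5}
Tree: B1–B2, B1–B3, B1–B4

The largest bag has 4 vertices, giving width 3; this decomposition certifies tw(G) ≤ 3. For the lower bound, the 4 vertices {0, 1, 4, 5} are pairwise adjacent, and any tree decomposition puts a clique entirely inside one bag — forcing width ≥ 3. Combining the bounds, tw(G) = 3.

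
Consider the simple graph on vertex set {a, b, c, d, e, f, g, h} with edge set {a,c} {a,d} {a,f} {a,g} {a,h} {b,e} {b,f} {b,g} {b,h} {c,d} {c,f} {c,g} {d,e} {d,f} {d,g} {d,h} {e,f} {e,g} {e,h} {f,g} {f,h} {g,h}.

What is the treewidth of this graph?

A width-4 tree decomposition is:
Bags: B1 = {a, d, f, g, h}  B2 = {d, e, f, g, h}  B3 = {b, e, f, g, h}  B4 = {a, c, d, f, g}
Tree: B1–B2, B2–B3, B1–B4
Each bag holds 5 vertices, so the decomposition has width 4, which upper-bounds the treewidth. For the lower bound, the 5 vertices {d, e, f, g, h} are pairwise adjacent, and any tree decomposition puts a clique entirely inside one bag — forcing width ≥ 4. Combining the bounds, tw(G) = 4.

4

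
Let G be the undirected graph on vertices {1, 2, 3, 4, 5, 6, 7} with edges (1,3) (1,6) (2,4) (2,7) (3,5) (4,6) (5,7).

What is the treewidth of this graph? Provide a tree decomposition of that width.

Treewidth 2.
One such decomposition:
Bags: B1 = {2, 5, 7}  B2 = {2, 4, 5}  B3 = {4, 5, 6}  B4 = {1, 5, 6}  B5 = {1, 3, 5}
Tree: B1–B2, B2–B3, B3–B4, B4–B5

Every bag has size at most 3, so the width is 3 − 1 = 2 and tw(G) ≤ 2. For the lower bound, G contains the cycle 5–7–2–4–6–1–3–5, so G is not a forest; only forests have treewidth ≤ 1, hence tw(G) ≥ 2. Hence tw(G) = 2 exactly.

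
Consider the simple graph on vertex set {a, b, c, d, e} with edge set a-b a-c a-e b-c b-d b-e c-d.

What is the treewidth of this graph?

A width-2 tree decomposition is:
Bags: B1 = {b, c, d}  B2 = {a, b, c}  B3 = {a, b, e}
Tree: B1–B2, B2–B3
The largest bag has 3 vertices, giving width 2; this decomposition certifies tw(G) ≤ 2. On the other hand G contains the 3-clique {a, b, e}. A clique must lie in a single bag of any decomposition, so no decomposition can have width below 2. The upper and lower bounds meet at 2, so that is the treewidth.

2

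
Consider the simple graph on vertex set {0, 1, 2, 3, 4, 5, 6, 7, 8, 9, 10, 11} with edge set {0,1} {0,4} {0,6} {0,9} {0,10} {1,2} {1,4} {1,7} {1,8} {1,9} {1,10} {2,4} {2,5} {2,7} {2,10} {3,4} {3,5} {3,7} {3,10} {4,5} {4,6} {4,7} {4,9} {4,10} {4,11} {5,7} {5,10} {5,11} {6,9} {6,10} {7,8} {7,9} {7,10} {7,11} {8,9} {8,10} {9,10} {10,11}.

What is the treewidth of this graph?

4

A width-4 tree decomposition is:
Bags: B1 = {1, 2, 4, 7, 10}  B2 = {2, 4, 5, 7, 10}  B3 = {3, 4, 5, 7, 10}  B4 = {1, 4, 7, 9, 10}  B5 = {0, 1, 4, 9, 10}  B6 = {1, 7, 8, 9, 10}  B7 = {4, 5, 7, 10, 11}  B8 = {0, 4, 6, 9, 10}
Tree: B1–B2, B2–B3, B1–B4, B4–B5, B4–B6, B3–B7, B5–B8
Every bag has size at most 5, so the width is 5 − 1 = 4 and tw(G) ≤ 4. Conversely, {1, 7, 8, 9, 10} is a clique of size 5, and the vertices of any clique must share a bag in every tree decomposition; so some bag has ≥ 5 vertices and tw(G) ≥ 4. Combining the bounds, tw(G) = 4.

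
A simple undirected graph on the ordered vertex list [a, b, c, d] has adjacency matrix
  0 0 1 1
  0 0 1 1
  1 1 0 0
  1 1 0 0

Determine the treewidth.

2

A width-2 tree decomposition is:
Bags: B1 = {a, b, c}  B2 = {a, b, d}
Tree: B1–B2
Each bag holds 3 vertices, so the decomposition has width 2, which upper-bounds the treewidth. Since a–c–b–d–a is a cycle in G, G is not acyclic. Forests are exactly the graphs of treewidth ≤ 1, so tw(G) ≥ 2. Therefore the treewidth is 2.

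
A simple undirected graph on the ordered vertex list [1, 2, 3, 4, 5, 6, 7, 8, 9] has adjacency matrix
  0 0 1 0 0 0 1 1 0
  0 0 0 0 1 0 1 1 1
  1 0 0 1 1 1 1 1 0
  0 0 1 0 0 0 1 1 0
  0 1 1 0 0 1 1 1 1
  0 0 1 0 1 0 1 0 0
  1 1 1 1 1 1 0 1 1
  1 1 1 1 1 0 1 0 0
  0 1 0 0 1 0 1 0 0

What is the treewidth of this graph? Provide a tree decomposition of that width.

Treewidth 3.
Bags: B1 = {3, 5, 7, 8}  B2 = {2, 5, 7, 8}  B3 = {3, 4, 7, 8}  B4 = {1, 3, 7, 8}  B5 = {3, 5, 6, 7}  B6 = {2, 5, 7, 9}
Tree: B1–B2, B1–B3, B1–B4, B1–B5, B2–B6

The largest bag has 4 vertices, giving width 3; this decomposition certifies tw(G) ≤ 3. Conversely, {2, 5, 7, 9} is a clique of size 4, and the vertices of any clique must share a bag in every tree decomposition; so some bag has ≥ 4 vertices and tw(G) ≥ 3. The upper and lower bounds meet at 3, so that is the treewidth.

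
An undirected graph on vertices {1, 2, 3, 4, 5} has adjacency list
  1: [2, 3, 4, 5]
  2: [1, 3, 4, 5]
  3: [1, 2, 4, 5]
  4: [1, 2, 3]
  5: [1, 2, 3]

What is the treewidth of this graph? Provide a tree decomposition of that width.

Treewidth 3.
Bags: B1 = {1, 2, 3, 4}  B2 = {1, 2, 3, 5}
Tree: B1–B2

Every bag has size at most 4, so the width is 4 − 1 = 3 and tw(G) ≤ 3. On the other hand G contains the 4-clique {1, 2, 3, 4}. A clique must lie in a single bag of any decomposition, so no decomposition can have width below 3. Therefore the treewidth is 3.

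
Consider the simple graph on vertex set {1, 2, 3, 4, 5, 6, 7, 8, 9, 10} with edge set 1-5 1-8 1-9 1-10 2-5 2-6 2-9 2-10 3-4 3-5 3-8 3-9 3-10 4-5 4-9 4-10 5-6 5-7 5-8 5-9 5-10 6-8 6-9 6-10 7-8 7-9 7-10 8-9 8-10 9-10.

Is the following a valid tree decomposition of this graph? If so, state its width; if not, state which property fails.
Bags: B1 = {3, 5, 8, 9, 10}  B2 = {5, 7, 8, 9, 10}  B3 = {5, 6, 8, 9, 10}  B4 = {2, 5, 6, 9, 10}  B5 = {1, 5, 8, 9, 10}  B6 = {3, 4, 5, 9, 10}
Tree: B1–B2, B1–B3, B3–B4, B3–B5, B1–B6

Yes; width 4.

Checking the three conditions: (i) the bags cover all of {1, 2, 3, 4, 5, 6, 7, 8, 9, 10}; (ii) for each edge, some bag contains both endpoints; (iii) the bags containing any fixed vertex form a subtree. All hold, so the decomposition is valid with width 5 − 1 = 4.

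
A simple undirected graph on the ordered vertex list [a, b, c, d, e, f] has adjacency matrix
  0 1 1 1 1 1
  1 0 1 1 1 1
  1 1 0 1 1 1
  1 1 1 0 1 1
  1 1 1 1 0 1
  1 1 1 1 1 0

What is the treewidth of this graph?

A width-5 tree decomposition is:
Bags: B1 = {a, b, c, d, e, f}
Tree: (single bag)
With just one bag of size 6, the width is 6 − 1 = 5, so tw(G) ≤ 5. Conversely, {a, b, c, d, e, f} is a clique of size 6, and the vertices of any clique must share a bag in every tree decomposition; so some bag has ≥ 6 vertices and tw(G) ≥ 5. Combining the bounds, tw(G) = 5.

5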